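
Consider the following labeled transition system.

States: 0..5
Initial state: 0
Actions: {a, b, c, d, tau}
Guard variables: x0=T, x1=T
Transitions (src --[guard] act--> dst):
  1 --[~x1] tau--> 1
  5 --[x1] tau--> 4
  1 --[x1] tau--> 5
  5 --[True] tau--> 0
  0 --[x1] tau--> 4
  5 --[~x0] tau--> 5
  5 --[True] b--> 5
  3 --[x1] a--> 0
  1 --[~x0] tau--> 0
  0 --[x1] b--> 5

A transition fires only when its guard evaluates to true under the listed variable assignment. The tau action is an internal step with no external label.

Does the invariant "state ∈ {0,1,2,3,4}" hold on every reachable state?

Safe = {0,1,2,3,4}
Reachable = {0,4,5}
  0: ok
  4: ok
  5: ✗ unsafe
reach 5 via b — violates

Answer: INVARIANT VIOLATED at state 5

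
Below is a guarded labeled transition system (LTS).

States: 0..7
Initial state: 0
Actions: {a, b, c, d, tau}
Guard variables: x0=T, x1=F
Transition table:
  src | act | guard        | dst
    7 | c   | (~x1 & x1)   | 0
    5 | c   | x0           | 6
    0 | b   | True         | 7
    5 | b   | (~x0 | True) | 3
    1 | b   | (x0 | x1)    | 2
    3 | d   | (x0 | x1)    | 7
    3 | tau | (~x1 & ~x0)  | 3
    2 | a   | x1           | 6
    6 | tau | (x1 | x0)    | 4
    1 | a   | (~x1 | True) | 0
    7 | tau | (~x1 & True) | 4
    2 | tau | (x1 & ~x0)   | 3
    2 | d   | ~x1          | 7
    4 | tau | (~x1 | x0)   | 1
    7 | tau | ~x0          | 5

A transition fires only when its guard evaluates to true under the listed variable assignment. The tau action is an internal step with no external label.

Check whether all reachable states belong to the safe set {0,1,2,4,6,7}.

Answer: INVARIANT HOLDS

Trace:
Inv-set: {0,1,2,4,6,7}
Reach set: {0,1,2,4,7}
  0: ok
  1: ok
  2: ok
  4: ok
  7: ok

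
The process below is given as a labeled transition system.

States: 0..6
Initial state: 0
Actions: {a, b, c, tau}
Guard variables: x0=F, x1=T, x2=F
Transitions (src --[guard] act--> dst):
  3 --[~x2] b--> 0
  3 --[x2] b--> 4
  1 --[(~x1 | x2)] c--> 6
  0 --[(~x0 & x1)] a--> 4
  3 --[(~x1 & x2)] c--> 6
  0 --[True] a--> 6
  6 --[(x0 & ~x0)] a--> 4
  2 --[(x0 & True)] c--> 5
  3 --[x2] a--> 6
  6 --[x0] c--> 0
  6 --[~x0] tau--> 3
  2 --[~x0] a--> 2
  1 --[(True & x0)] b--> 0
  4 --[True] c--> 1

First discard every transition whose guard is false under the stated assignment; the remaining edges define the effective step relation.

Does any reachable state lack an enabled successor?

Reach set: {0,1,3,4,6}
  0: a→4  a→6  [deg 2]
  1: ∅  [STUCK]
  3: b→0  [deg 1]
  4: c→1  [deg 1]
  6: tau→3  [deg 1]
witness 1: a·c

Answer: DEADLOCK at state 1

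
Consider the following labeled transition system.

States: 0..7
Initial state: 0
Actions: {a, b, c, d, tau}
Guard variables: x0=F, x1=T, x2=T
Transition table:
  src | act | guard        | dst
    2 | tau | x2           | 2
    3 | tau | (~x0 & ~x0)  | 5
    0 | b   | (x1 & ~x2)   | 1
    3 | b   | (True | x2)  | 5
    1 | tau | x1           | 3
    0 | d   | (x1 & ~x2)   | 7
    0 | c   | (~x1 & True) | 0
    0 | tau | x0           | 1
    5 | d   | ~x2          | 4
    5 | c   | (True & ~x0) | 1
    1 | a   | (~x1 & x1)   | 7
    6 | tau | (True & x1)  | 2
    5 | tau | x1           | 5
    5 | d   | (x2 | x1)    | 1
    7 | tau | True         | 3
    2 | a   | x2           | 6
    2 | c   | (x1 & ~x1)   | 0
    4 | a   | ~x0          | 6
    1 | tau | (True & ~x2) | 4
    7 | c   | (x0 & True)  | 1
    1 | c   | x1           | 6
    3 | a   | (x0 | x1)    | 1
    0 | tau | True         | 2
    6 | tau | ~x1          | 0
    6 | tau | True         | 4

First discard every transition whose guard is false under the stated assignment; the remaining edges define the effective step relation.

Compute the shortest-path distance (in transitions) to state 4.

Breadth-first toward 4:
  depth 0: {0}
  depth 1: {2}
  depth 2: {6}
  depth 3: {4}
first hit 4 at d=3 via tau·a·tau

Answer: 3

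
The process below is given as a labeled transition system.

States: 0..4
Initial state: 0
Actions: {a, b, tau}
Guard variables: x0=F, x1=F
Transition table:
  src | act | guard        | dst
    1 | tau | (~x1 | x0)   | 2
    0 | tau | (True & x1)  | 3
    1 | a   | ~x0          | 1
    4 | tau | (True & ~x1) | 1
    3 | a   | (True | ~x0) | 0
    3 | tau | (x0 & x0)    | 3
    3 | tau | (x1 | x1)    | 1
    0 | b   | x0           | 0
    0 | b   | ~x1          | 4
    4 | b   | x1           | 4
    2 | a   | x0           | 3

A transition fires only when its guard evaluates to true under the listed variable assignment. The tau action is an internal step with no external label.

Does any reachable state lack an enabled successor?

R = {0,1,2,4}
  0: b→4  [1 out]
  1: a→1  tau→2  [2 out]
  2: ∅  [STUCK]
  4: tau→1  [1 out]
Path to 2: b·tau·tau

Answer: DEADLOCK at state 2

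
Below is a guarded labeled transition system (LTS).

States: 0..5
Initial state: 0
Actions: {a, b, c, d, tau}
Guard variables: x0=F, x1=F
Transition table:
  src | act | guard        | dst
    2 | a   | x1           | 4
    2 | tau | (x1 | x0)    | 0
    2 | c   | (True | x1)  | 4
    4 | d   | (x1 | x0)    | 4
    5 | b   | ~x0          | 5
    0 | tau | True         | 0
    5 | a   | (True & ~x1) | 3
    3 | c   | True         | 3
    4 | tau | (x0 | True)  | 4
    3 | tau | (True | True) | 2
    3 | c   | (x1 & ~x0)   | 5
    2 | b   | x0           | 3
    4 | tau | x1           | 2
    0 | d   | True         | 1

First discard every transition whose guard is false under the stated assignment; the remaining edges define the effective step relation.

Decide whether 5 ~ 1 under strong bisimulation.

Refine partition for ~:
  π0 = {{0,1,2,3,4,5}}
  π1 = {{0},{1},{2},{3},{4},{5}}
Fixed point at round 2; 6 class(es).
class of 5: {5}; class of 1: {1}

Answer: NOT BISIMILAR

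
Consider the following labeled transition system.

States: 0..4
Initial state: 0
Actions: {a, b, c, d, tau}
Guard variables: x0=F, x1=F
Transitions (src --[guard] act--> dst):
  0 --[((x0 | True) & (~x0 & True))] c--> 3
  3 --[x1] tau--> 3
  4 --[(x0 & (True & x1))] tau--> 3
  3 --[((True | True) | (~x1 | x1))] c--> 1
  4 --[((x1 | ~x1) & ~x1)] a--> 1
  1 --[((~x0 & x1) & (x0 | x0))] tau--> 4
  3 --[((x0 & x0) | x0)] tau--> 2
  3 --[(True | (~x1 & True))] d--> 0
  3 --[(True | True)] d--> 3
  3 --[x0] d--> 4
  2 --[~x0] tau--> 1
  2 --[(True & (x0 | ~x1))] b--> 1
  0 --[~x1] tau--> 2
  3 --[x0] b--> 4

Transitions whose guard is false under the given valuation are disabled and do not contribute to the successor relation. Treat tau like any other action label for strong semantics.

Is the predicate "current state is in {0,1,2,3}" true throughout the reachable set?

Inv-set: {0,1,2,3}
Reach set: {0,1,2,3}
  0: ok
  1: ok
  2: ok
  3: ok

Answer: INVARIANT HOLDS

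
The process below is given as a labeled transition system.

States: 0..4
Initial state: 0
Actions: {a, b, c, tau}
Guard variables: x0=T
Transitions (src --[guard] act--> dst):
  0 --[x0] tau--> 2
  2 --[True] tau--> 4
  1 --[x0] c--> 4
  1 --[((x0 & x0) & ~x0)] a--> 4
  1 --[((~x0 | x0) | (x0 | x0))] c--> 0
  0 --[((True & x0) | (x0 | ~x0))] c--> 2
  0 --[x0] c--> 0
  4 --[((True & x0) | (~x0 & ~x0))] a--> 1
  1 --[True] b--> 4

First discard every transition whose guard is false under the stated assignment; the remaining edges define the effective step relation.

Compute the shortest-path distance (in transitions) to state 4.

Layered search for 4:
  depth 0: {0}
  depth 1: {2}
  depth 2: {4}
4 enters at depth 2; path c·tau

Answer: 2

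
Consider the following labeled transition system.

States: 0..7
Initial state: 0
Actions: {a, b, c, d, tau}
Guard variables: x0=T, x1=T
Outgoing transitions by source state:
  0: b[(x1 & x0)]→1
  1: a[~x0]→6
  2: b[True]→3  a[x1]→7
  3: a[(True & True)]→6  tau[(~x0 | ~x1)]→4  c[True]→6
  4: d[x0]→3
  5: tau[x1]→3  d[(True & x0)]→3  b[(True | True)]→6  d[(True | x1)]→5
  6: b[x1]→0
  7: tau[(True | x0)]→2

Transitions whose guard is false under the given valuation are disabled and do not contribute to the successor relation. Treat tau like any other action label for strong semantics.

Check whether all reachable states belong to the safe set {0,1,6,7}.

Answer: INVARIANT HOLDS

Trace:
Allowed set {0,1,6,7}
R = {0,1}
  0: ok
  1: ok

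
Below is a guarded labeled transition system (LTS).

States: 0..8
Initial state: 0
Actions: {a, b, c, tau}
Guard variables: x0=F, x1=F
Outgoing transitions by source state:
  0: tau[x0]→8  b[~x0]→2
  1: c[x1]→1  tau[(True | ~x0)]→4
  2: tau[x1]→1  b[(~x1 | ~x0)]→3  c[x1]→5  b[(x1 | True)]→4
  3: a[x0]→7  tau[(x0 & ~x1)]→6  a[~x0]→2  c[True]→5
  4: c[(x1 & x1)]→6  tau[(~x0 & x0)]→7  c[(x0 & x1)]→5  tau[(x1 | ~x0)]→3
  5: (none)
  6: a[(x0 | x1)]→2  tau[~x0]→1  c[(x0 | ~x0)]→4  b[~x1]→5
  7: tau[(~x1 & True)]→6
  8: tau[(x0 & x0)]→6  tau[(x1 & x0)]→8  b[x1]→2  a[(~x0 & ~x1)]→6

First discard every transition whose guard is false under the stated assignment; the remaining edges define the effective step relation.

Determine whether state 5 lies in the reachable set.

12 transition(s) survive guard evaluation.
depth 0: {0}
depth 1: {2}  total {0,2}
depth 2: {3,4}  total {0,2,3,4}
depth 3: {5}  total {0,2,3,4,5}
Reach set: {0,2,3,4,5}
witness 5: b·b·c

Answer: REACHABLE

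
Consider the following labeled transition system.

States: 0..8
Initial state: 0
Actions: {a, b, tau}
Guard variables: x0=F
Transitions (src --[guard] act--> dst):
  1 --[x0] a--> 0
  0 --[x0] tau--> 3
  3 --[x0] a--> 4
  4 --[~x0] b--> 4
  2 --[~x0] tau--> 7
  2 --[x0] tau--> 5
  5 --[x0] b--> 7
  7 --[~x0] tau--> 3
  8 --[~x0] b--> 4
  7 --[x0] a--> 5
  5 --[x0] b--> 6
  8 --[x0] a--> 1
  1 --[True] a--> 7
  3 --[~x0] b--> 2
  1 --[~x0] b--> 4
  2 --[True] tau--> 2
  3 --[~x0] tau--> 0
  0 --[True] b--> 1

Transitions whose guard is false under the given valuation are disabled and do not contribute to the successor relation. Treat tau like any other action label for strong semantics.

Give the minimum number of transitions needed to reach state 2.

Answer: 4

Trace:
BFS to 2:
  Layer 0: {0}
  Layer 1: {1}
  Layer 2: {4,7}
  Layer 3: {3}
  Layer 4: {2}
first hit 2 at d=4 via b·a·tau·b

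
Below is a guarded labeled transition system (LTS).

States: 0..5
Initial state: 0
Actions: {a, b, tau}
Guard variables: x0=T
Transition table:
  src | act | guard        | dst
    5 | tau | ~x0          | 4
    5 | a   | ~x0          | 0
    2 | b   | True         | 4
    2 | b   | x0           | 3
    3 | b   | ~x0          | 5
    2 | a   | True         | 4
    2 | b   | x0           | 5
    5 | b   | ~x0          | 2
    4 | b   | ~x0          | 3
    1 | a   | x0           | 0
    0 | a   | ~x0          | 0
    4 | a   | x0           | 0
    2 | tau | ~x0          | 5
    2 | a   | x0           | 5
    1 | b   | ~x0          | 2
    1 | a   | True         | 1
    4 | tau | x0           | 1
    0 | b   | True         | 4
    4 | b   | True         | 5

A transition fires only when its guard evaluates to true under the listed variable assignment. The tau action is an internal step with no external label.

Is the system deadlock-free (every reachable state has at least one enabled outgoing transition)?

Answer: DEADLOCK at state 5

Analysis:
Reach set: {0,1,4,5}
  0: b→4  [deg 1]
  1: a→0  a→1  [deg 2]
  4: a→0  b→5  tau→1  [deg 3]
  5: ∅  [STUCK]
trace reaching 5: b·b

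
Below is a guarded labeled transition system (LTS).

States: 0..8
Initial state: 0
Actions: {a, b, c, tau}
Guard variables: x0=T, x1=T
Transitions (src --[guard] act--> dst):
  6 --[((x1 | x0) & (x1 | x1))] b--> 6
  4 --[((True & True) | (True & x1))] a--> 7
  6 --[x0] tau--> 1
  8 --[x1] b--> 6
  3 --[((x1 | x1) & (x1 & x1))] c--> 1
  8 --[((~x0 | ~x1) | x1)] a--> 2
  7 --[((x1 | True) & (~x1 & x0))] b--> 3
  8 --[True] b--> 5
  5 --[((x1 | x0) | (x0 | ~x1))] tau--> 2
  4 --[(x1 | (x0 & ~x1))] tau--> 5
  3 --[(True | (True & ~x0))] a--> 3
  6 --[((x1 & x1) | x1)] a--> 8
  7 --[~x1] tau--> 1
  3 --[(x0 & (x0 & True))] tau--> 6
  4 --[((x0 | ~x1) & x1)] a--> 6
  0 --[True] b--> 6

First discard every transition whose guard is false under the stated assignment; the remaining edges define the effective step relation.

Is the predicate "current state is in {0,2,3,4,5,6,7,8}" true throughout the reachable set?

Answer: INVARIANT VIOLATED at state 1

Trace:
Inv-set: {0,2,3,4,5,6,7,8}
Reach set: {0,1,2,5,6,8}
  0: ✓
  1: ✗ unsafe
  2: ✓
  5: ✓
  6: ✓
  8: ✓
reach 1 via b·tau — violates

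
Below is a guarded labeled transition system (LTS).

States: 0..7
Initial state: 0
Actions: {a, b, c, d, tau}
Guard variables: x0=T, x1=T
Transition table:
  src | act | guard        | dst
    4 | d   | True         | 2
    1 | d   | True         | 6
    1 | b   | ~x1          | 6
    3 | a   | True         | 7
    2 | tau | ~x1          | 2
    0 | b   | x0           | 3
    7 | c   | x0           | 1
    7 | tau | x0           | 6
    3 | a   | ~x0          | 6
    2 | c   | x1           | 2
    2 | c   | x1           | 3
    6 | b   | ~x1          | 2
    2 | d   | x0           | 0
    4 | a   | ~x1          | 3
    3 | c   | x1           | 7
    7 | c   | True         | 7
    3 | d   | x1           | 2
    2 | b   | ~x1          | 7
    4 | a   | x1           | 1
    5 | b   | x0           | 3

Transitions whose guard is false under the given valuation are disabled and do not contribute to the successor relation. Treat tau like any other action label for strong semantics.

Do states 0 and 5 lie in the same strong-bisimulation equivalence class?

Answer: BISIMILAR

Trace:
Refine partition for ~:
  π0 = {{0,1,2,3,4,5,6,7}}
  π1 = {{0,5},{1},{2},{3},{4},{6},{7}}
7 equivalence class(es) (converged in 2)
0∈{0,5}, 5∈{0,5}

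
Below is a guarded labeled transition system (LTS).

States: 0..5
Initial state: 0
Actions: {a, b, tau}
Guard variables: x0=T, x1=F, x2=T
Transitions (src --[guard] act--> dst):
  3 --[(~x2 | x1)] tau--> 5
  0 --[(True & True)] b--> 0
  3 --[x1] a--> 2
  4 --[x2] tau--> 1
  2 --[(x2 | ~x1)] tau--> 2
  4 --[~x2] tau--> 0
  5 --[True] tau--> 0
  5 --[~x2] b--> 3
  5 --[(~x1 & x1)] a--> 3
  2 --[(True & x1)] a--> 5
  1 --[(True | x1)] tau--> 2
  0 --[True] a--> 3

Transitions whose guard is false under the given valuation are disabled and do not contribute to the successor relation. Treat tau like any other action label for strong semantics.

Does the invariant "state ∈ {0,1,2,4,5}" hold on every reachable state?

Inv-set: {0,1,2,4,5}
Reachable = {0,3}
  0: ✓
  3: outside
reach 3 via a — violates

Answer: INVARIANT VIOLATED at state 3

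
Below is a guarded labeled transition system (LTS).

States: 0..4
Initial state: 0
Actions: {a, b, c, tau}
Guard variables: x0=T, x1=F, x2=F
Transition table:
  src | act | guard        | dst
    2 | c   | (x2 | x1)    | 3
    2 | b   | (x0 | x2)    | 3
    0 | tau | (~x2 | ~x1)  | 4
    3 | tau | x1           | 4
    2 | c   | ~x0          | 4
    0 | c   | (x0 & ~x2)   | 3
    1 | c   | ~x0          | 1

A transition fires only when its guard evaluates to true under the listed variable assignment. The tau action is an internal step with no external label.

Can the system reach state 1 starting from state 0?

Guard filter leaves 3 enabled edge(s).
L0 = {0}
L1 = {3,4}  total {0,3,4}
R = {0,3,4}

Answer: UNREACHABLE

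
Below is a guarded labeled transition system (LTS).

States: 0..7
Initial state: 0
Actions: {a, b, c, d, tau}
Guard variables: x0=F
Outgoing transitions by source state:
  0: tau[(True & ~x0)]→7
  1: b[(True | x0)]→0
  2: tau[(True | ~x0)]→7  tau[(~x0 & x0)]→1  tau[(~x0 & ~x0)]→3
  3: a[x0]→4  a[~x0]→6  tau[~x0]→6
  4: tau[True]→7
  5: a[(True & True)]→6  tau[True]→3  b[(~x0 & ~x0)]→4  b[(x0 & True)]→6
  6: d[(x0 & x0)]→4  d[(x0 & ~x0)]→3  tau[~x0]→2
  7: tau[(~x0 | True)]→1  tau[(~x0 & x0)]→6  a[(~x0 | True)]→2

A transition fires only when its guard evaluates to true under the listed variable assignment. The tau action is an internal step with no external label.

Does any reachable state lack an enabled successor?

Reachable = {0,1,2,3,6,7}
  0: tau→7  [1 out]
  1: b→0  [1 out]
  2: tau→3  tau→7  [2 out]
  3: a→6  tau→6  [2 out]
  6: tau→2  [1 out]
  7: a→2  tau→1  [2 out]

Answer: DEADLOCK-FREE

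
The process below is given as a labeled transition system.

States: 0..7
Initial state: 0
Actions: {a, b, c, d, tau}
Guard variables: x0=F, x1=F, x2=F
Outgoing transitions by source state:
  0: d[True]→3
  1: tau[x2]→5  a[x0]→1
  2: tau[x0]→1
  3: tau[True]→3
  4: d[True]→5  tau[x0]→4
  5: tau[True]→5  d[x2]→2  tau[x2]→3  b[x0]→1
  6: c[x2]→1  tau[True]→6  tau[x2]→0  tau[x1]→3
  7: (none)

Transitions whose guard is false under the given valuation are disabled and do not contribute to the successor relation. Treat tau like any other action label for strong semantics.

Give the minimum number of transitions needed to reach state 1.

BFS to 1:
  Layer 0: {0}
  Layer 1: {3}
1 never appears.

Answer: UNREACHABLE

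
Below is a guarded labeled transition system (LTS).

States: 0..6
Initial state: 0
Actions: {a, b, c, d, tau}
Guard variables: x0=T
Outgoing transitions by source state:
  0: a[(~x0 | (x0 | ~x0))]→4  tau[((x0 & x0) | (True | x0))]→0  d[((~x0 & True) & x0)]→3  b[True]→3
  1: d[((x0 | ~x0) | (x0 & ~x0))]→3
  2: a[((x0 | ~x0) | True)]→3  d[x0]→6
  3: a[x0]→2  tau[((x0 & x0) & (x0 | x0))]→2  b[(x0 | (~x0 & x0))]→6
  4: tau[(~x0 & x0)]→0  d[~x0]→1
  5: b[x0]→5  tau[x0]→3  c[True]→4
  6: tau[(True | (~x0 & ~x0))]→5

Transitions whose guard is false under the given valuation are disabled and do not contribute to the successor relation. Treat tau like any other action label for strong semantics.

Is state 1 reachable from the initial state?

After dropping false guards: 13 live edges.
Layer 0: {0}
Layer 1: {3,4}  total {0,3,4}
Layer 2: {2,6}  total {0,2,3,4,6}
Layer 3: {5}  total {0,2,3,4,5,6}
Reachable = {0,2,3,4,5,6}

Answer: UNREACHABLE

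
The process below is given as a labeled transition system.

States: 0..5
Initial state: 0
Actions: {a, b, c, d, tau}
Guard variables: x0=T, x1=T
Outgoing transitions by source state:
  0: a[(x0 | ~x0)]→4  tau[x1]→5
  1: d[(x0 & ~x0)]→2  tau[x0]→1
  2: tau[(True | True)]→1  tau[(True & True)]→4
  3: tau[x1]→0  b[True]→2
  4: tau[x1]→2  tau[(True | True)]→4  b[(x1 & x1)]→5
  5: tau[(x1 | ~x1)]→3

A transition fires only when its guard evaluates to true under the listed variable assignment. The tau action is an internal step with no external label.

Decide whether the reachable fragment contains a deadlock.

Answer: DEADLOCK-FREE

Analysis:
R = {0,1,2,3,4,5}
  0: a→4  tau→5  [2 exit(s)]
  1: tau→1  [1 exit(s)]
  2: tau→1  tau→4  [2 exit(s)]
  3: b→2  tau→0  [2 exit(s)]
  4: b→5  tau→2  tau→4  [3 exit(s)]
  5: tau→3  [1 exit(s)]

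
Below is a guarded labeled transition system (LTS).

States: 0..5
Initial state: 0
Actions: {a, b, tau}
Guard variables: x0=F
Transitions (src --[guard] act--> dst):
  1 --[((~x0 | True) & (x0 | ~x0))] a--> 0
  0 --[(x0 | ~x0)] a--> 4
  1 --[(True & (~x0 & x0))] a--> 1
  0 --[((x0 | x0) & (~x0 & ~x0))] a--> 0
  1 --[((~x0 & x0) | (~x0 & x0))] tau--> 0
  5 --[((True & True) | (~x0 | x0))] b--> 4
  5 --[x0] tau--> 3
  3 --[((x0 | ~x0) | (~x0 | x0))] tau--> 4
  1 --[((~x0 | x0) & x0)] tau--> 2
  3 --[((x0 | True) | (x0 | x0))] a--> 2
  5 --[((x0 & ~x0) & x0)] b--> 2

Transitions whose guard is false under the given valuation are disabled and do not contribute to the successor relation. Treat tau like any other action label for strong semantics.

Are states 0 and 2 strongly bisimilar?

Compute ~ classes (split until stable):
  π0 = {{0,1,2,3,4,5}}
  π1 = {{0,1},{2,4},{3},{5}}
  π2 = {{0},{1},{2,4},{3},{5}}
stable after 3 split(s): 5 block(s)
[0]={0}  [2]={2,4}

Answer: NOT BISIMILAR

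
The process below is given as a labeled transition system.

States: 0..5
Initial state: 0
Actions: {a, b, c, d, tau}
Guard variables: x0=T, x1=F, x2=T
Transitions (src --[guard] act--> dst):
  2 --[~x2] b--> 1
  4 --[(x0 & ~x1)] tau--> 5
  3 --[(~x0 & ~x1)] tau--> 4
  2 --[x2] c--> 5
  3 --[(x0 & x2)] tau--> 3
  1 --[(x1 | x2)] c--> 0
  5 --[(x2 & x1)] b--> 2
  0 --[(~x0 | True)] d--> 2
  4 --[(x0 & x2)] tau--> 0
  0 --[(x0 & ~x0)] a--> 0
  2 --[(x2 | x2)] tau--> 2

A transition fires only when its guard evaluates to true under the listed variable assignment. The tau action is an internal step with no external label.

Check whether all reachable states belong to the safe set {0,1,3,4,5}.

Allowed set {0,1,3,4,5}
Reachable = {0,2,5}
  0: safe
  2: VIOLATES
  5: safe
reach 2 via d — violates

Answer: INVARIANT VIOLATED at state 2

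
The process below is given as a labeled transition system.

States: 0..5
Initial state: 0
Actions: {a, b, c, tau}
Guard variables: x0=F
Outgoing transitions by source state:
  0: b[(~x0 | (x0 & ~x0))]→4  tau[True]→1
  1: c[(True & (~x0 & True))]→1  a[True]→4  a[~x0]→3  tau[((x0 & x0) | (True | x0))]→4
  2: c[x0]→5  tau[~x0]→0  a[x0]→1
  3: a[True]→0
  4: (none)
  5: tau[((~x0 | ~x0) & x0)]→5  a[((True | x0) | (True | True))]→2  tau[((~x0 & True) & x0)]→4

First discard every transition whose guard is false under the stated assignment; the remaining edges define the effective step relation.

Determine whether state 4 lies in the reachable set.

9 transition(s) survive guard evaluation.
Layer 0: {0}
Layer 1: {1,4}  cumulative {0,1,4}
Layer 2: {3}  cumulative {0,1,3,4}
Reach set: {0,1,3,4}
witness 4: b

Answer: REACHABLE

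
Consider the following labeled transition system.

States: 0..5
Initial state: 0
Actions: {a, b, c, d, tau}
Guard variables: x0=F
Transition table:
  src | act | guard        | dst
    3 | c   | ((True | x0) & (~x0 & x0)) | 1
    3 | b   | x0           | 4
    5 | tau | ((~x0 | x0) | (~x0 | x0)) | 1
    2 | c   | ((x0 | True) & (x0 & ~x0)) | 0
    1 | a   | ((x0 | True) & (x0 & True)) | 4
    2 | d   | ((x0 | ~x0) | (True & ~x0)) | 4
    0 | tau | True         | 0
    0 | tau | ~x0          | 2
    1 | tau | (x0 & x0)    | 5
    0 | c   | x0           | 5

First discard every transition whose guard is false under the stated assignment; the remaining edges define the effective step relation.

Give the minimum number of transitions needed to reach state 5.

BFS to 5:
  L0 = {0}
  L1 = {2}
  L2 = {4}
5 never appears.

Answer: UNREACHABLE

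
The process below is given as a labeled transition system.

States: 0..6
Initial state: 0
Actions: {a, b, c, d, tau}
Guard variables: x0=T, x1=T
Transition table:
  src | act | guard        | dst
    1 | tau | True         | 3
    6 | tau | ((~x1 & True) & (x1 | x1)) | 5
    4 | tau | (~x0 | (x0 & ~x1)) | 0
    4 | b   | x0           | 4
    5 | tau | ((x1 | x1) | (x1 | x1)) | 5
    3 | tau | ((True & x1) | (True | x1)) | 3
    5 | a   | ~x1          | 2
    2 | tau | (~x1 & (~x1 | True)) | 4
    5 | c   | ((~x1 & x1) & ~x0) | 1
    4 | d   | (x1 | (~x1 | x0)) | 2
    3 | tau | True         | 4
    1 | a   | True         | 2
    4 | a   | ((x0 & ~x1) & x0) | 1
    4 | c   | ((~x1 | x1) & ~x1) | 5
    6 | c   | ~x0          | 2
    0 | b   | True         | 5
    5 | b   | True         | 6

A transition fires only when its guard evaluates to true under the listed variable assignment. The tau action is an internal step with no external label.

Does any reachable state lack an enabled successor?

Reachable = {0,5,6}
  0: b→5  [deg 1]
  5: b→6  tau→5  [deg 2]
  6: ∅  [no exit]
trace reaching 6: b·b

Answer: DEADLOCK at state 6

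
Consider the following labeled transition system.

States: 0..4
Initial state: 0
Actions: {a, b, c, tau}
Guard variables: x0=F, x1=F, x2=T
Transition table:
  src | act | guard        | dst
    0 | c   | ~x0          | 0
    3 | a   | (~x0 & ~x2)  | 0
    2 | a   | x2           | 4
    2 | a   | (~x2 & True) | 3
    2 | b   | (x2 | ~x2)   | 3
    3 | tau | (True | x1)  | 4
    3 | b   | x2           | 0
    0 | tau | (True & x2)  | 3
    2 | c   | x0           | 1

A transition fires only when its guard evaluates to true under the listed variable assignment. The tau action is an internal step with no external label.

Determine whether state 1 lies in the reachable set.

Answer: UNREACHABLE

Trace:
Guard filter leaves 6 enabled edge(s).
Layer 0: {0}
Layer 1: {3}  now seen {0,3}
Layer 2: {4}  now seen {0,3,4}
Reach set: {0,3,4}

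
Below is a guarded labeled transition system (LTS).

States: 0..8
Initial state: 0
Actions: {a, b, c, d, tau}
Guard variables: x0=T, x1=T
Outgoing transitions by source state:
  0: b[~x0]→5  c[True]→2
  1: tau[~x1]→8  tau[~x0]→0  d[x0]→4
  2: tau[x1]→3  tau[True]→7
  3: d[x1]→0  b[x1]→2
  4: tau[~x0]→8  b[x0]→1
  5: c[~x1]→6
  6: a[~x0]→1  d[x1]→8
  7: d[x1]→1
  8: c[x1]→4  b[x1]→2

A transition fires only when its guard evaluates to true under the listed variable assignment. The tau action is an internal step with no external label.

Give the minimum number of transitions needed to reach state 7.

Layered search for 7:
  Layer 0: {0}
  Layer 1: {2}
  Layer 2: {3,7}
depth(7)=2, e.g. c·tau

Answer: 2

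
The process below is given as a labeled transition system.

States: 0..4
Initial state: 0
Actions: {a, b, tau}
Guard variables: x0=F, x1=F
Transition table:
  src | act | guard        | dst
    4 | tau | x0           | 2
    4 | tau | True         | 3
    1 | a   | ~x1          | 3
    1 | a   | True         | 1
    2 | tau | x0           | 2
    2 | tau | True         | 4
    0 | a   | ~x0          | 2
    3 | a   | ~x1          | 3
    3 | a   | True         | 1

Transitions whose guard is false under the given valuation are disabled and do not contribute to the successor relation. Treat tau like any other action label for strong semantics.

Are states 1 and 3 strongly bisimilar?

Bisimulation quotient by refinement:
  π0 = {{0,1,2,3,4}}
  π1 = {{0,1,3},{2,4}}
  π2 = {{0},{1,3},{2},{4}}
4 equivalence class(es) (converged in 3)
1∈{1,3}, 3∈{1,3}

Answer: BISIMILAR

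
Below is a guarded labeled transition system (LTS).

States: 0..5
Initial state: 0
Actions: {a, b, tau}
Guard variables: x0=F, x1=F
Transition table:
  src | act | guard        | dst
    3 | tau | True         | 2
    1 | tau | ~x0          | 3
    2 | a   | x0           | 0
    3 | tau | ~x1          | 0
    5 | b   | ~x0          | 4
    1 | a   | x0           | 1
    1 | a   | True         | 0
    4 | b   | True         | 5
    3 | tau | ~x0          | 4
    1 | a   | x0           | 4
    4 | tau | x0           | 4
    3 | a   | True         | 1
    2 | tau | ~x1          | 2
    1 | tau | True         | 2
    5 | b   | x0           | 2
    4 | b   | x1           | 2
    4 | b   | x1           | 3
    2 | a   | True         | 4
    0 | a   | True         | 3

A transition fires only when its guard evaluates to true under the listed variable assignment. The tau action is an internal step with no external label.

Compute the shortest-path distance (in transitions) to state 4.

Layered search for 4:
  depth 0: {0}
  depth 1: {3}
  depth 2: {1,2,4}
depth(4)=2, e.g. a·tau

Answer: 2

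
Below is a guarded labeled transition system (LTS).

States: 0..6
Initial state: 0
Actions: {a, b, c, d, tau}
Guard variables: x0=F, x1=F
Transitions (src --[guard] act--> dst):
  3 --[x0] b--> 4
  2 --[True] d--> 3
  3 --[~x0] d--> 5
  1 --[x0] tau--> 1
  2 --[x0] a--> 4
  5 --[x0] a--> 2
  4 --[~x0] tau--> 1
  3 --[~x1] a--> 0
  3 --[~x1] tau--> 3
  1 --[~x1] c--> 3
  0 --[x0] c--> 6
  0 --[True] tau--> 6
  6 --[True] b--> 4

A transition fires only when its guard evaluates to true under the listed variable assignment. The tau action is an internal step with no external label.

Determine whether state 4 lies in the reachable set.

Answer: REACHABLE

Analysis:
8 transition(s) survive guard evaluation.
depth 0: {0}
depth 1: {6}  total {0,6}
depth 2: {4}  total {0,4,6}
depth 3: {1}  total {0,1,4,6}
depth 4: {3}  total {0,1,3,4,6}
depth 5: {5}  total {0,1,3,4,5,6}
R = {0,1,3,4,5,6}
Path to 4: tau·b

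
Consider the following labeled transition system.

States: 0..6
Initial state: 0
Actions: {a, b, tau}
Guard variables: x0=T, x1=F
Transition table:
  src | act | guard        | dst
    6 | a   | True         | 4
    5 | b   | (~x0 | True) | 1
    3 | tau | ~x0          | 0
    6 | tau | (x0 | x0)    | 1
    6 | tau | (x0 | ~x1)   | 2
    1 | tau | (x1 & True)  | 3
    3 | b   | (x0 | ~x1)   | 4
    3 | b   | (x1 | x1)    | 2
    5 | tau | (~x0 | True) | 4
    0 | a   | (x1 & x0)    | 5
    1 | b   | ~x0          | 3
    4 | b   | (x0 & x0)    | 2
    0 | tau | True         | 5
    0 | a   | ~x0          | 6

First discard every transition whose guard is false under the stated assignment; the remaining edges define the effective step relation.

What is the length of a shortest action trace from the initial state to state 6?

Answer: UNREACHABLE

Analysis:
BFS to 6:
  L0 = {0}
  L1 = {5}
  L2 = {1,4}
  L3 = {2}
6 never appears.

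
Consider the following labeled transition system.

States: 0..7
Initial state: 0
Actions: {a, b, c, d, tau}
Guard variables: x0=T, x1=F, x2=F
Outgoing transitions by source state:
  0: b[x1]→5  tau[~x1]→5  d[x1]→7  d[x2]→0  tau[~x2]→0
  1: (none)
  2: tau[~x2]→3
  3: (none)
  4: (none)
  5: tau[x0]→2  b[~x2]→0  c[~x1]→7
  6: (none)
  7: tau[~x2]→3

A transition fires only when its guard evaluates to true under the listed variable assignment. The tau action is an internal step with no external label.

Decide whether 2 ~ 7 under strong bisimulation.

Bisimulation quotient by refinement:
  π0 = {{0,1,2,3,4,5,6,7}}
  π1 = {{0,2,7},{1,3,4,6},{5}}
  π2 = {{0},{1,3,4,6},{2,7},{5}}
stable after 3 split(s): 4 block(s)
2∈{2,7}, 7∈{2,7}

Answer: BISIMILAR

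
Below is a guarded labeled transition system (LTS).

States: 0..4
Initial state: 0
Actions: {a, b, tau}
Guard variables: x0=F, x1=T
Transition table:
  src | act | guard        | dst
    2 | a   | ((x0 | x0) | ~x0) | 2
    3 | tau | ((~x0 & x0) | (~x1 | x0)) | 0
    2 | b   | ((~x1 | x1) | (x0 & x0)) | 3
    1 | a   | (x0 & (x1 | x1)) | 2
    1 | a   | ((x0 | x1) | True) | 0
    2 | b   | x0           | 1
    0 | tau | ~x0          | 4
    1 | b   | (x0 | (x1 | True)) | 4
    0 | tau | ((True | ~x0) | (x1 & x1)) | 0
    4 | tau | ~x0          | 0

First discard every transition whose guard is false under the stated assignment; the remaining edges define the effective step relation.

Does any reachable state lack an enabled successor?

Answer: DEADLOCK-FREE

Analysis:
Reachable = {0,4}
  0: tau→0  tau→4  [deg 2]
  4: tau→0  [deg 1]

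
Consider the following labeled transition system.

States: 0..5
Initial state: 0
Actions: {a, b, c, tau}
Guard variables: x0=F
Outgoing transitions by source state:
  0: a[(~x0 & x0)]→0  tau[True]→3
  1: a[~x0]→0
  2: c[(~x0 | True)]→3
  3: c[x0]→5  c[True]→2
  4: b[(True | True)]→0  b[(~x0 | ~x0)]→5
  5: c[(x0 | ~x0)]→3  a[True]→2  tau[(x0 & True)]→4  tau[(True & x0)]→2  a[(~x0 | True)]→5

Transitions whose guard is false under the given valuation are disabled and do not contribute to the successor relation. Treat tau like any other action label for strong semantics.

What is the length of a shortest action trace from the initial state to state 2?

Breadth-first toward 2:
  Layer 0: {0}
  Layer 1: {3}
  Layer 2: {2}
depth(2)=2, e.g. tau·c

Answer: 2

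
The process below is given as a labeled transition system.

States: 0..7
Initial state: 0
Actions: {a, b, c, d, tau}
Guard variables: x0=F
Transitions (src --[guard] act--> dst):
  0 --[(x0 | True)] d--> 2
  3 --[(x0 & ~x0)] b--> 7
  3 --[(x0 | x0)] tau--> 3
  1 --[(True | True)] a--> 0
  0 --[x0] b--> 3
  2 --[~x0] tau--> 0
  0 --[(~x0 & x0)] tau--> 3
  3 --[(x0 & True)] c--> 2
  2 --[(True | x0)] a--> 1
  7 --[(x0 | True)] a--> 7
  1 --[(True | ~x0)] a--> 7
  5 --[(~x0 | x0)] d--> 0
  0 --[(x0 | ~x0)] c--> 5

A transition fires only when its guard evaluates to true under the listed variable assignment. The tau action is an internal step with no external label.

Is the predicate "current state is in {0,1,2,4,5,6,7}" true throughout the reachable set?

Safe = {0,1,2,4,5,6,7}
R = {0,1,2,5,7}
  0: safe
  1: safe
  2: safe
  5: safe
  7: safe

Answer: INVARIANT HOLDS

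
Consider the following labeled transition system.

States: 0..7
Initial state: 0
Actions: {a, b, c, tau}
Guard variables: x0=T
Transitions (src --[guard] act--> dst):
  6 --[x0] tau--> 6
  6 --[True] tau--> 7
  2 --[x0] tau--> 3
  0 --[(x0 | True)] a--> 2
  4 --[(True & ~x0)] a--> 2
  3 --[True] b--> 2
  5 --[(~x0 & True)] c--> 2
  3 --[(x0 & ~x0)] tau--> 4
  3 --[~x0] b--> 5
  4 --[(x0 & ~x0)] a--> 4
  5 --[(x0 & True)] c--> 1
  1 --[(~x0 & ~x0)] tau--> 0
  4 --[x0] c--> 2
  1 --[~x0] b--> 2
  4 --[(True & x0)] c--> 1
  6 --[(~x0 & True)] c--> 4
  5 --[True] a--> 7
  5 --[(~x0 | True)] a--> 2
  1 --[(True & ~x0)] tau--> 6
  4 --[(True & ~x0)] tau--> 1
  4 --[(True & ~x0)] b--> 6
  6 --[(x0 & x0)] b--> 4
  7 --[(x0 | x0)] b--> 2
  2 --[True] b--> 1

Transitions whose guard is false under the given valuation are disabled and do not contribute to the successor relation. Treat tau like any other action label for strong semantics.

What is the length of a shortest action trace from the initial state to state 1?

Answer: 2

Trace:
Layered search for 1:
  depth 0: {0}
  depth 1: {2}
  depth 2: {1,3}
first hit 1 at d=2 via a·b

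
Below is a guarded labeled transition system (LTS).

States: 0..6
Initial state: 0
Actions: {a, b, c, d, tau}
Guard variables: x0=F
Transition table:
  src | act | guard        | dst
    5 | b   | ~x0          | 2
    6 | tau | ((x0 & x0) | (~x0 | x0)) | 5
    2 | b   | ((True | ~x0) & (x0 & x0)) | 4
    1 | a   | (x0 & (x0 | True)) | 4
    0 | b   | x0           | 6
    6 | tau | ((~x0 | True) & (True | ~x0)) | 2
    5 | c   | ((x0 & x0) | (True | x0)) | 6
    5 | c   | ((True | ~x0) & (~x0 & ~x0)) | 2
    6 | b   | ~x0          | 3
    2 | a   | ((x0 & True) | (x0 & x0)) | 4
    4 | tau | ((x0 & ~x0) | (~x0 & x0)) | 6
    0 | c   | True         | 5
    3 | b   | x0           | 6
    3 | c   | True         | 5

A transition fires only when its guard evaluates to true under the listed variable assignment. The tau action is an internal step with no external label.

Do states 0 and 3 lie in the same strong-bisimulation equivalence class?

Answer: BISIMILAR

Trace:
Compute ~ classes (split until stable):
  π0 = {{0,1,2,3,4,5,6}}
  π1 = {{0,3},{1,2,4},{5},{6}}
stable after 2 split(s): 4 block(s)
0∈{0,3}, 3∈{0,3}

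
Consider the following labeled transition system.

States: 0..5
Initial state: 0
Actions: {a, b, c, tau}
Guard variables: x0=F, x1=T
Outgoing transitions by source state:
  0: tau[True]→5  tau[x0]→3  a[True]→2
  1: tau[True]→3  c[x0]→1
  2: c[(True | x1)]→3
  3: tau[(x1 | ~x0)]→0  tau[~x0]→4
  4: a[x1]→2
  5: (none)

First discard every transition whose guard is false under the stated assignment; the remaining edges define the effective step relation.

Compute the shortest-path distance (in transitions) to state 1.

Answer: UNREACHABLE

Trace:
BFS to 1:
  depth 0: {0}
  depth 1: {2,5}
  depth 2: {3}
  depth 3: {4}
1 never appears.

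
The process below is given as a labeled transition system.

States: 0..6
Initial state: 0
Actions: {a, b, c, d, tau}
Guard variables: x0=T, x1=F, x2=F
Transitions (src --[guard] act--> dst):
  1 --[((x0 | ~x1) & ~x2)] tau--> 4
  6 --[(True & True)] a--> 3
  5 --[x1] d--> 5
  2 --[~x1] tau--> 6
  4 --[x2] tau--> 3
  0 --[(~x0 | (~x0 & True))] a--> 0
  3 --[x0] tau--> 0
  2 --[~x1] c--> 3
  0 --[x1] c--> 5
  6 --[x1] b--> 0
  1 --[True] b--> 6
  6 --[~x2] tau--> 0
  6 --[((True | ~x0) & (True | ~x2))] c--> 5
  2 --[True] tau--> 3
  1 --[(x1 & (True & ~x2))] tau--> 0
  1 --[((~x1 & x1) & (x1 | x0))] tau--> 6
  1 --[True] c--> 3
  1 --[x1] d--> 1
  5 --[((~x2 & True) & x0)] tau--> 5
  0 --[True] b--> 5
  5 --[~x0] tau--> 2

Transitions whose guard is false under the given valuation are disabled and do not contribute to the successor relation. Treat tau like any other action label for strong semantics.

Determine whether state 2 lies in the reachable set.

Answer: UNREACHABLE

Analysis:
After dropping false guards: 12 live edges.
L0 = {0}
L1 = {5}  total {0,5}
Reachable = {0,5}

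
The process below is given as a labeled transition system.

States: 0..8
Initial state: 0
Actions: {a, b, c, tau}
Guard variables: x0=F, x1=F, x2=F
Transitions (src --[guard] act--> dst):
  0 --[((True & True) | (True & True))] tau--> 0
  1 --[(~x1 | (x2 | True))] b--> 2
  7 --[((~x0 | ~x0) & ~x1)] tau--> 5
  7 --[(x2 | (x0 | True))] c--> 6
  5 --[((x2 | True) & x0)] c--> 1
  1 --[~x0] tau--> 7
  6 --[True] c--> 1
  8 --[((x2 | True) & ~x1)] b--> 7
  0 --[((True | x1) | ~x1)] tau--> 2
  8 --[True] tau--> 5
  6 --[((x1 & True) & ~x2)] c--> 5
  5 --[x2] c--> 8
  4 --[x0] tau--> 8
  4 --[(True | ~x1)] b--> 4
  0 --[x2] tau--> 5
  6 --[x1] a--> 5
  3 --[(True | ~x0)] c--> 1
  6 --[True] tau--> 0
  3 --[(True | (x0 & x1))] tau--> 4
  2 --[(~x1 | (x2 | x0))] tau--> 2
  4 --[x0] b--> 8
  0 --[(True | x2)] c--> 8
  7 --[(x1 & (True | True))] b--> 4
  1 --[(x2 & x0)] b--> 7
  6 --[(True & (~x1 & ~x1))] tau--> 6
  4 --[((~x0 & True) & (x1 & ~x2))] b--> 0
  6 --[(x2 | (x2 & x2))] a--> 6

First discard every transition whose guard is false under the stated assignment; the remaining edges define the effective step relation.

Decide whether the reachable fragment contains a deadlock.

Answer: DEADLOCK at state 5

Trace:
Reach set: {0,1,2,5,6,7,8}
  0: c→8  tau→0  tau→2  [3 exit(s)]
  1: b→2  tau→7  [2 exit(s)]
  2: tau→2  [1 exit(s)]
  5: ∅  [deadlock]
  6: c→1  tau→0  tau→6  [3 exit(s)]
  7: c→6  tau→5  [2 exit(s)]
  8: b→7  tau→5  [2 exit(s)]
Path to 5: c·tau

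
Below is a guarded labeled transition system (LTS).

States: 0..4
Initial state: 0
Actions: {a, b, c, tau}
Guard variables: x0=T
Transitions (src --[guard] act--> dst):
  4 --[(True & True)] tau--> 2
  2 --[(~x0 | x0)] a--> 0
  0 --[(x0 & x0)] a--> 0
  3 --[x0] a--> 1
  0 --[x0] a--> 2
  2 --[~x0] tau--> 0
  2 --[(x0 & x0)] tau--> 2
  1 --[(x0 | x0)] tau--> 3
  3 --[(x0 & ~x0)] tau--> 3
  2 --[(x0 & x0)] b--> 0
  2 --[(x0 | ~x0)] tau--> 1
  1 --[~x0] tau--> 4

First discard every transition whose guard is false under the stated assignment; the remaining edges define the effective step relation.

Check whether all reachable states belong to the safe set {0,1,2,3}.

Safe = {0,1,2,3}
Reachable = {0,1,2,3}
  0: safe
  1: safe
  2: safe
  3: safe

Answer: INVARIANT HOLDS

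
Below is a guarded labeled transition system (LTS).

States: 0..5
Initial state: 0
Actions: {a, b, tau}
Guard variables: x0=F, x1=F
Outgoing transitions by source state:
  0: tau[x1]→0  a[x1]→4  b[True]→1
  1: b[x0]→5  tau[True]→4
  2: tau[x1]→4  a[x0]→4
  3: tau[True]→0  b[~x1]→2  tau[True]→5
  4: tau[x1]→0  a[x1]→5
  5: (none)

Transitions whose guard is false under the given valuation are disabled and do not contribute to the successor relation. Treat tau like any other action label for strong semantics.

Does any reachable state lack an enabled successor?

Reachable = {0,1,4}
  0: b→1  [1 out]
  1: tau→4  [1 out]
  4: ∅  [no exit]
trace reaching 4: b·tau

Answer: DEADLOCK at state 4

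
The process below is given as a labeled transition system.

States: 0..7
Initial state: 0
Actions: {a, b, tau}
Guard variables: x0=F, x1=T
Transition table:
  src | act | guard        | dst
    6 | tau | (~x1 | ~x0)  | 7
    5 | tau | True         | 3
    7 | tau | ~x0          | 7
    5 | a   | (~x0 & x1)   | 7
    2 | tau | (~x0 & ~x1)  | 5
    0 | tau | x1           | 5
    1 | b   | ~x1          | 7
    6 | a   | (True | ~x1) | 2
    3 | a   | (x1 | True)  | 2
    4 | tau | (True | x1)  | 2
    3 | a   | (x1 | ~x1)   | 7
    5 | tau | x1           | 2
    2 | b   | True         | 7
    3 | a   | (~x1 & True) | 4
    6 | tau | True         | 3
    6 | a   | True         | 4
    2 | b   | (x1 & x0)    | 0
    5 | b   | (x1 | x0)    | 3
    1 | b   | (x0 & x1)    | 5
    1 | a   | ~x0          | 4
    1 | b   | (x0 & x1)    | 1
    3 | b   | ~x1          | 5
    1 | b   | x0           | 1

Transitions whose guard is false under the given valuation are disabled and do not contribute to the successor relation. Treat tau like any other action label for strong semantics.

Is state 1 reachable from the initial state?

After dropping false guards: 15 live edges.
L0 = {0}
L1 = {5}  cumulative {0,5}
L2 = {2,3,7}  cumulative {0,2,3,5,7}
Reachable = {0,2,3,5,7}

Answer: UNREACHABLE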